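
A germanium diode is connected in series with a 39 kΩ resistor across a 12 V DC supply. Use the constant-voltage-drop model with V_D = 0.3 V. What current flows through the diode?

I ≈ 0.3 mA

KVL around the loop: 12 = V_D + I·R = 0.3 + I × 39 kΩ.
So I = (12 − 0.3) / 39 kΩ = 11.7 / 39 = 0.3 mA.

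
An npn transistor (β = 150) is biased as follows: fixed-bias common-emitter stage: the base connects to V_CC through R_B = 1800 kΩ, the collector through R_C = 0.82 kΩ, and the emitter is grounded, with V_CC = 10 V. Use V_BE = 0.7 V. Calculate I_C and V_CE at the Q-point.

Base loop: V_CC = I_B·R_B + V_BE, so I_B = (10 − 0.7)/1800 kΩ = 0.00517 mA.
In the active region I_C = β·I_B = 150 × 0.00517 = 0.775 mA.
Collector loop: V_CE = V_CC − I_C·R_C = 10 − 0.775×0.82 = 9.36 V.
Since V_CE = 9.36 V > V_CE(sat) ≈ 0.2 V, the transistor is in the active region as assumed.

I_C ≈ 0.78 mA, V_CE ≈ 9.4 V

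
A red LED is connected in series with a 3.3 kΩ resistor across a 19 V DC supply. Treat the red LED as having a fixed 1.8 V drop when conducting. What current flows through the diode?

KVL around the loop: 19 = V_D + I·R = 1.8 + I × 3.3 kΩ.
So I = (19 − 1.8) / 3.3 kΩ = 17.2 / 3.3 = 5.21 mA.

I ≈ 5.2 mA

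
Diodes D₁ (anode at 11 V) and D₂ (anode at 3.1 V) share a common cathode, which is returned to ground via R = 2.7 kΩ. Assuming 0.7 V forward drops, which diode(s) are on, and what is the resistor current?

Assume both conduct. Then node N would need to be at both 11−0.7 = 10.3 V and 3.1−0.7 = 2.4 V, which is impossible.
Assume only D₁ conducts: V_N = 11 − 0.7 = 10.3 V, so I_R = 10.3/2.7 = 3.81 mA.
Check D₂: its anode-to-cathode voltage is 3.1 − 10.3 = -7.2 V < 0.7 V, so it is off. The assumption is consistent.

Only D₁ conducts; I_R ≈ 3.8 mA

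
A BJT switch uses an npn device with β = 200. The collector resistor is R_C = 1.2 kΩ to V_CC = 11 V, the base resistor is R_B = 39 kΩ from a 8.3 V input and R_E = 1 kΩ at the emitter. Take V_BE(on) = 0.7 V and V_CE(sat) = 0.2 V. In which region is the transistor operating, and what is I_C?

saturation; I_C ≈ 4.9 mA

Assume active: I_B = (8.3 − 0.7)/(39 + 201×1) = 0.0317 mA, I_C = β·I_B = 6.33 mA.
Then V_CE = 11 − 6.33×1.2 − 6.37×1 = -2.97 V < 0.2 V — the active assumption fails.
Re-solve with V_CE = 0.2 V. KCL at the emitter: V_E/R_E = (V_BB−0.7−V_E)/R_B + (V_CC−0.2−V_E)/R_C, giving V_E = 4.95 V.
I_C = (V_CC − 0.2 − V_E)/R_C = (10.8 − 4.95)/1.2 = 4.88 mA.
Check: I_B = (7.6 − 4.95)/39 = 0.068 mA, and β·I_B = 13.6 mA > I_C, confirming saturation.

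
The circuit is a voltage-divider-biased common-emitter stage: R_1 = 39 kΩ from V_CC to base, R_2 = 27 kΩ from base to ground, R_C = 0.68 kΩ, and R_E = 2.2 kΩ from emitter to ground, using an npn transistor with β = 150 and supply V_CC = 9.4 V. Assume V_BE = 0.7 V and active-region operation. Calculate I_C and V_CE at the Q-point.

Thevenize the base divider: V_Th = V_CC·R_2/(R_1+R_2) = 9.4×27/66 = 3.85 V, R_Th = R_1‖R_2 = 16 kΩ.
Base-emitter loop: V_Th = I_B·R_Th + V_BE + (β+1)I_B·R_E, so I_B = (3.85 − 0.7) / (16 + 151×2.2) = 0.00903 mA.
I_C = β·I_B = 150×0.00903 = 1.36 mA, and I_E = (β+1)I_B = 1.36 mA.
V_CE = V_CC − I_C·R_C − I_E·R_E = 9.4 − 1.36×0.68 − 1.36×2.2 = 5.48 V.
V_CE = 5.48 V > 0.2 V confirms active-region operation.

I_C ≈ 1.4 mA, V_CE ≈ 5.5 V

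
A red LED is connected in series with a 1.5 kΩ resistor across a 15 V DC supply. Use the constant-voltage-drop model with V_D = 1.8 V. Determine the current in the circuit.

KVL around the loop: 15 = V_D + I·R = 1.8 + I × 1.5 kΩ.
So I = (15 − 1.8) / 1.5 kΩ = 13.2 / 1.5 = 8.8 mA.

I ≈ 8.8 mA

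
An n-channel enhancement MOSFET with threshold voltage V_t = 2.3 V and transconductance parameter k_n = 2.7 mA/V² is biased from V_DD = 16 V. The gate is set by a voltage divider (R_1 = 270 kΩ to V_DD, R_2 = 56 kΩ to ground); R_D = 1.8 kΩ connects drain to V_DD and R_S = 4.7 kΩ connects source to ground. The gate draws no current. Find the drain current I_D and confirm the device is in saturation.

I_D ≈ 0.053 mA

V_G = V_DD·R_2/(R_1+R_2) = 16×56/326 = 2.75 V.
Assume saturation: I_D = (k_n/2)(V_GS − V_t)² with V_GS = V_G − I_D·R_S = 2.75 − 4.7·I_D.
Substituting gives 29.8·I_D² − 6.69·I_D + 0.272 = 0, with roots I_D = 0.0532 or 0.171 mA.
The root I_D = 0.171 mA gives V_GS = 1.94 V ≤ V_t, so take I_D = 0.0532 mA.
Then V_GS = 2.5 V and V_DS = V_DD − I_D(R_D+R_S) = 16 − 0.0532×6.5 = 15.7 V.
Saturation requires V_DS ≥ V_GS − V_t = 0.198 V; 15.7 ≥ 0.198 ✓.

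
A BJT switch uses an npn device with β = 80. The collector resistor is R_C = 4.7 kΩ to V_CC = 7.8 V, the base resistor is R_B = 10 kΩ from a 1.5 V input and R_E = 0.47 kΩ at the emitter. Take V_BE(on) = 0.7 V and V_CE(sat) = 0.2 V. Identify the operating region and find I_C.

active; I_C ≈ 1.3 mA

Assume active. Base-emitter loop: I_B = (V_BB − V_BE)/(R_B + (β+1)R_E) = (1.5 − 0.7)/(10 + 81×0.47) = 0.0166 mA.
I_C = β·I_B = 80×0.0166 = 1.33 mA.
V_CE = V_CC − I_C·R_C − I_E·R_E = 7.8 − 1.33×4.7 − 1.35×0.47 = 0.909 V > V_CE(sat), so the active-region assumption holds.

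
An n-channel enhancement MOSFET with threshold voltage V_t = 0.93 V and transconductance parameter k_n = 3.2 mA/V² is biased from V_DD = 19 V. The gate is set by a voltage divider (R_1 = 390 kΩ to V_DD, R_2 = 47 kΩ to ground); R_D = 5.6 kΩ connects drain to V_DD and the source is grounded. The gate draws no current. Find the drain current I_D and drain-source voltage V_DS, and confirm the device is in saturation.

V_G = V_DD·R_2/(R_1+R_2) = 19×47/437 = 2.04 V. With the source grounded, V_GS = V_G = 2.04 V.
Assume saturation: I_D = (k_n/2)(V_GS − V_t)² = (3.2/2)×(2.04 − 0.93)² = 1.6×1.11² = 1.98 mA.
V_DS = V_DD − I_D·R_D = 19 − 1.98×5.6 = 7.89 V.
Saturation requires V_DS ≥ V_GS − V_t = 1.11 V; 7.89 ≥ 1.11 ✓.

I_D ≈ 2 mA, V_DS ≈ 7.9 V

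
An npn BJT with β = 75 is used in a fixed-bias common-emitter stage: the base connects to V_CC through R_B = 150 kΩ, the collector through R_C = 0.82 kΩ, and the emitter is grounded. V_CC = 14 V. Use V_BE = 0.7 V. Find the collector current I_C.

I_C ≈ 6.7 mA

Base loop: V_CC = I_B·R_B + V_BE, so I_B = (14 − 0.7)/150 kΩ = 0.0887 mA.
In the active region I_C = β·I_B = 75 × 0.0887 = 6.65 mA.
Collector loop: V_CE = V_CC − I_C·R_C = 14 − 6.65×0.82 = 8.55 V.
Since V_CE = 8.55 V > V_CE(sat) ≈ 0.2 V, the transistor is in the active region as assumed.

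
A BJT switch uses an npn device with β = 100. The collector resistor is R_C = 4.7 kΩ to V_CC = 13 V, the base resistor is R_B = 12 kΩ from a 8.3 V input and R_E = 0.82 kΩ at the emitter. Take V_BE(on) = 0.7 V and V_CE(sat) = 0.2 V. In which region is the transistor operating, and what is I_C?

Assume active: I_B = (8.3 − 0.7)/(12 + 101×0.82) = 0.0802 mA, I_C = β·I_B = 8.02 mA.
Then V_CE = 13 − 8.02×4.7 − 8.1×0.82 = -31.3 V < 0.2 V — the active assumption fails.
Re-solve with V_CE = 0.2 V. KCL at the emitter: V_E/R_E = (V_BB−0.7−V_E)/R_B + (V_CC−0.2−V_E)/R_C, giving V_E = 2.21 V.
I_C = (V_CC − 0.2 − V_E)/R_C = (12.8 − 2.21)/4.7 = 2.25 mA.
Check: I_B = (7.6 − 2.21)/12 = 0.449 mA, and β·I_B = 44.9 mA > I_C, confirming saturation.

saturation; I_C ≈ 2.3 mA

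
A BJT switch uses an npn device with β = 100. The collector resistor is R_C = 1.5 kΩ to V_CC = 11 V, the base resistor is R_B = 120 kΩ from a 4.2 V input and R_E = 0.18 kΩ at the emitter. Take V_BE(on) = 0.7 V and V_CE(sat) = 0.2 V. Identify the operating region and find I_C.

active; I_C ≈ 2.5 mA

Assume active. Base-emitter loop: I_B = (V_BB − V_BE)/(R_B + (β+1)R_E) = (4.2 − 0.7)/(120 + 101×0.18) = 0.0253 mA.
I_C = β·I_B = 100×0.0253 = 2.53 mA.
V_CE = V_CC − I_C·R_C − I_E·R_E = 11 − 2.53×1.5 − 2.56×0.18 = 6.74 V > V_CE(sat), so the active-region assumption holds.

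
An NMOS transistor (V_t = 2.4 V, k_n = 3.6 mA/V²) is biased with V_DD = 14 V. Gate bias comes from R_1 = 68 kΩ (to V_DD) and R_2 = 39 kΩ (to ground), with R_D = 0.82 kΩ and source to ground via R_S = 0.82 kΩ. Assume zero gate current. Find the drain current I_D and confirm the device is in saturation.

V_G = V_DD·R_2/(R_1+R_2) = 14×39/107 = 5.1 V.
Assume saturation: I_D = (k_n/2)(V_GS − V_t)² with V_GS = V_G − I_D·R_S = 5.1 − 0.82·I_D.
Substituting gives 1.21·I_D² − 8.98·I_D + 13.1 = 0, with roots I_D = 2.01 or 5.41 mA.
The root I_D = 5.41 mA gives V_GS = 0.666 V ≤ V_t, so take I_D = 2.01 mA.
Then V_GS = 3.46 V and V_DS = V_DD − I_D(R_D+R_S) = 14 − 2.01×1.64 = 10.7 V.
Saturation requires V_DS ≥ V_GS − V_t = 1.06 V; 10.7 ≥ 1.06 ✓.

I_D ≈ 2 mA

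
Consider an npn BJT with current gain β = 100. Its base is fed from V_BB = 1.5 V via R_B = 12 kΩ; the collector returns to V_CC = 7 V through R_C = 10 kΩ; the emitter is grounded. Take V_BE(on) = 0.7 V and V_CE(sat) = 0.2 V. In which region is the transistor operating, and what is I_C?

saturation; I_C ≈ 0.68 mA

Assume active: I_B = (1.5 − 0.7)/12 = 0.0667 mA, giving I_C = β·I_B = 6.67 mA.
But then V_CE = 7 − 6.67×10 = -59.7 V < V_CE(sat) = 0.2 V — impossible in the active region.
So the transistor is saturated. With V_CE = 0.2 V, I_C = (V_CC − 0.2)/R_C = 6.8/10 = 0.68 mA.
Check: β·I_B = 6.67 mA > I_C = 0.68 mA, confirming saturation.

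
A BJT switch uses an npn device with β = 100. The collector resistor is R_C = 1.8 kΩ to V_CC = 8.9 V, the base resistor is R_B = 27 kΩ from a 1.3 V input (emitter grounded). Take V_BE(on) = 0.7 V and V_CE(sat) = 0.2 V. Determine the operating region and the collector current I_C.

Assume active. Base-emitter loop: I_B = (V_BB − V_BE)/R_B = (1.3 − 0.7)/27 = 0.0222 mA.
I_C = β·I_B = 100×0.0222 = 2.22 mA.
V_CE = V_CC − I_C·R_C = 8.9 − 2.22×1.8 = 4.9 V > V_CE(sat), so the active-region assumption holds.

active; I_C ≈ 2.2 mA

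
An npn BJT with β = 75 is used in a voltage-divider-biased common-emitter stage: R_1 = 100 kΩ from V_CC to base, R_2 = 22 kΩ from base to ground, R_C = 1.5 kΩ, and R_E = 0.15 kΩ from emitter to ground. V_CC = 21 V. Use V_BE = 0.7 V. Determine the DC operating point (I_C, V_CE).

Thevenize the base divider: V_Th = V_CC·R_2/(R_1+R_2) = 21×22/122 = 3.79 V, R_Th = R_1‖R_2 = 18 kΩ.
Base-emitter loop: V_Th = I_B·R_Th + V_BE + (β+1)I_B·R_E, so I_B = (3.79 − 0.7) / (18 + 76×0.15) = 0.105 mA.
I_C = β·I_B = 75×0.105 = 7.87 mA, and I_E = (β+1)I_B = 7.97 mA.
V_CE = V_CC − I_C·R_C − I_E·R_E = 21 − 7.87×1.5 − 7.97×0.15 = 8.01 V.
V_CE = 8.01 V > 0.2 V confirms active-region operation.

I_C ≈ 7.9 mA, V_CE ≈ 8 V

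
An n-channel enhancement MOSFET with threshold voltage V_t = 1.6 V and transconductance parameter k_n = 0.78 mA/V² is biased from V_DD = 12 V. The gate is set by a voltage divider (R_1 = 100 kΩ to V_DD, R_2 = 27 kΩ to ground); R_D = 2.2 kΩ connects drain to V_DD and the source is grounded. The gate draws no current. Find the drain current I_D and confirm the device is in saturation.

V_G = V_DD·R_2/(R_1+R_2) = 12×27/127 = 2.55 V. With the source grounded, V_GS = V_G = 2.55 V.
Assume saturation: I_D = (k_n/2)(V_GS − V_t)² = (0.78/2)×(2.55 − 1.6)² = 0.39×0.951² = 0.353 mA.
V_DS = V_DD − I_D·R_D = 12 − 0.353×2.2 = 11.2 V.
Saturation requires V_DS ≥ V_GS − V_t = 0.951 V; 11.2 ≥ 0.951 ✓.

I_D ≈ 0.35 mA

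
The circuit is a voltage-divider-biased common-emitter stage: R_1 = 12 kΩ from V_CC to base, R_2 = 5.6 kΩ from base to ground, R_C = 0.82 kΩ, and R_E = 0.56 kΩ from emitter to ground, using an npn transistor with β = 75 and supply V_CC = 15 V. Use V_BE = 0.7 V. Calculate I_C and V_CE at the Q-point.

I_C ≈ 6.6 mA, V_CE ≈ 5.9 V

Thevenize the base divider: V_Th = V_CC·R_2/(R_1+R_2) = 15×5.6/17.6 = 4.77 V, R_Th = R_1‖R_2 = 3.82 kΩ.
Base-emitter loop: V_Th = I_B·R_Th + V_BE + (β+1)I_B·R_E, so I_B = (4.77 − 0.7) / (3.82 + 76×0.56) = 0.0878 mA.
I_C = β·I_B = 75×0.0878 = 6.59 mA, and I_E = (β+1)I_B = 6.67 mA.
V_CE = V_CC − I_C·R_C − I_E·R_E = 15 − 6.59×0.82 − 6.67×0.56 = 5.86 V.
V_CE = 5.86 V > 0.2 V confirms active-region operation.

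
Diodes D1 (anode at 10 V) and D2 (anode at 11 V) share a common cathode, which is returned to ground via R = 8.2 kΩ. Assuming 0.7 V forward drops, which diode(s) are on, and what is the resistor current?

Assume both conduct. Then node N would need to be at both 10−0.7 = 9.3 V and 11−0.7 = 10.3 V, which is impossible.
Assume only D2 conducts: V_N = 11 − 0.7 = 10.3 V, so I_R = 10.3/8.2 = 1.26 mA.
Check D1: its anode-to-cathode voltage is 10 − 10.3 = -0.3 V < 0.7 V, so it is off. The assumption is consistent.

Only D2 conducts; I_R ≈ 1.3 mA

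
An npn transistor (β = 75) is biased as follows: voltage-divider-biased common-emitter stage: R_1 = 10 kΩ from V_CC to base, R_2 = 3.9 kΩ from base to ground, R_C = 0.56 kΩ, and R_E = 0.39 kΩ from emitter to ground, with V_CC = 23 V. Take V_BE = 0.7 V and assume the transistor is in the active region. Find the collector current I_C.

Thevenize the base divider: V_Th = V_CC·R_2/(R_1+R_2) = 23×3.9/13.9 = 6.45 V, R_Th = R_1‖R_2 = 2.81 kΩ.
Base-emitter loop: V_Th = I_B·R_Th + V_BE + (β+1)I_B·R_E, so I_B = (6.45 − 0.7) / (2.81 + 76×0.39) = 0.177 mA.
I_C = β·I_B = 75×0.177 = 13.3 mA, and I_E = (β+1)I_B = 13.5 mA.
V_CE = V_CC − I_C·R_C − I_E·R_E = 23 − 13.3×0.56 − 13.5×0.39 = 10.3 V.
V_CE = 10.3 V > 0.2 V confirms active-region operation.

I_C ≈ 13 mA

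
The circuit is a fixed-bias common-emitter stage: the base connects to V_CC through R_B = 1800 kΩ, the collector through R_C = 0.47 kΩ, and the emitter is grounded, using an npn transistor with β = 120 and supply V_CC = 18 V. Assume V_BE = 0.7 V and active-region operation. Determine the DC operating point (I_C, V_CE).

I_C ≈ 1.2 mA, V_CE ≈ 17 V

Base loop: V_CC = I_B·R_B + V_BE, so I_B = (18 − 0.7)/1800 kΩ = 0.00961 mA.
In the active region I_C = β·I_B = 120 × 0.00961 = 1.15 mA.
Collector loop: V_CE = V_CC − I_C·R_C = 18 − 1.15×0.47 = 17.5 V.
Since V_CE = 17.5 V > V_CE(sat) ≈ 0.2 V, the transistor is in the active region as assumed.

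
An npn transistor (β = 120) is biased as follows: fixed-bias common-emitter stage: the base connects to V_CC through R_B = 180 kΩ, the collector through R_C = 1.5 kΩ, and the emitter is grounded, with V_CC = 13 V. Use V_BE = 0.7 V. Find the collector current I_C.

I_C ≈ 8.2 mA

Base loop: V_CC = I_B·R_B + V_BE, so I_B = (13 − 0.7)/180 kΩ = 0.0683 mA.
In the active region I_C = β·I_B = 120 × 0.0683 = 8.2 mA.
Collector loop: V_CE = V_CC − I_C·R_C = 13 − 8.2×1.5 = 0.7 V.
Since V_CE = 0.7 V > V_CE(sat) ≈ 0.2 V, the transistor is in the active region as assumed.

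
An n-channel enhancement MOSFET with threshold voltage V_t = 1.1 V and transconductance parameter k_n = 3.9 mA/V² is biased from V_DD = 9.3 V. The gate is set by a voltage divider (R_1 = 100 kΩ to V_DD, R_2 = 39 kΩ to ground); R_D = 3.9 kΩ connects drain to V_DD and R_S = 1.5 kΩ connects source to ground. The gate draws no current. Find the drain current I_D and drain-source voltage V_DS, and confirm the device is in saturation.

I_D ≈ 0.63 mA, V_DS ≈ 5.9 V

V_G = V_DD·R_2/(R_1+R_2) = 9.3×39/139 = 2.61 V.
Assume saturation: I_D = (k_n/2)(V_GS − V_t)² with V_GS = V_G − I_D·R_S = 2.61 − 1.5·I_D.
Substituting gives 4.39·I_D² − 9.83·I_D + 4.44 = 0, with roots I_D = 0.628 or 1.61 mA.
The root I_D = 1.61 mA gives V_GS = 0.191 V ≤ V_t, so take I_D = 0.628 mA.
Then V_GS = 1.67 V and V_DS = V_DD − I_D(R_D+R_S) = 9.3 − 0.628×5.4 = 5.91 V.
Saturation requires V_DS ≥ V_GS − V_t = 0.567 V; 5.91 ≥ 0.567 ✓.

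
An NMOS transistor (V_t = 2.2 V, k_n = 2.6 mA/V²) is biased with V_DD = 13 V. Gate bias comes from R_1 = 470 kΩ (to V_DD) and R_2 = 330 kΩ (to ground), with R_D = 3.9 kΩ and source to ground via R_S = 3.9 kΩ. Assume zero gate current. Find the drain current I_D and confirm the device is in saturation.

I_D ≈ 0.63 mA

V_G = V_DD·R_2/(R_1+R_2) = 13×330/800 = 5.36 V.
Assume saturation: I_D = (k_n/2)(V_GS − V_t)² with V_GS = V_G − I_D·R_S = 5.36 − 3.9·I_D.
Substituting gives 19.8·I_D² − 33.1·I_D + 13 = 0, with roots I_D = 0.632 or 1.04 mA.
The root I_D = 1.04 mA gives V_GS = 1.31 V ≤ V_t, so take I_D = 0.632 mA.
Then V_GS = 2.9 V and V_DS = V_DD − I_D(R_D+R_S) = 13 − 0.632×7.8 = 8.07 V.
Saturation requires V_DS ≥ V_GS − V_t = 0.697 V; 8.07 ≥ 0.697 ✓.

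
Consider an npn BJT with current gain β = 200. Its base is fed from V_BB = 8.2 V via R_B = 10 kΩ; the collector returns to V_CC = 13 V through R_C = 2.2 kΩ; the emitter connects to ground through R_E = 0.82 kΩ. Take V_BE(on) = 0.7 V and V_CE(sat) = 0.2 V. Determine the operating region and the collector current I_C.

Assume active: I_B = (8.2 − 0.7)/(10 + 201×0.82) = 0.0429 mA, I_C = β·I_B = 8.58 mA.
Then V_CE = 13 − 8.58×2.2 − 8.62×0.82 = -12.9 V < 0.2 V — the active assumption fails.
Re-solve with V_CE = 0.2 V. KCL at the emitter: V_E/R_E = (V_BB−0.7−V_E)/R_B + (V_CC−0.2−V_E)/R_C, giving V_E = 3.7 V.
I_C = (V_CC − 0.2 − V_E)/R_C = (12.8 − 3.7)/2.2 = 4.14 mA.
Check: I_B = (7.5 − 3.7)/10 = 0.38 mA, and β·I_B = 76 mA > I_C, confirming saturation.

saturation; I_C ≈ 4.1 mA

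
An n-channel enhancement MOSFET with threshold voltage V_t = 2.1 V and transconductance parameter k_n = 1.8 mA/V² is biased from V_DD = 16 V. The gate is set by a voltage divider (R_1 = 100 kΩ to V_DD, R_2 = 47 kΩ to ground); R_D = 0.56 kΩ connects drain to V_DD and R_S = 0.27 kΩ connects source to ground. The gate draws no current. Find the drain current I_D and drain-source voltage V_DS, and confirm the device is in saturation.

V_G = V_DD·R_2/(R_1+R_2) = 16×47/147 = 5.12 V.
Assume saturation: I_D = (k_n/2)(V_GS − V_t)² with V_GS = V_G − I_D·R_S = 5.12 − 0.27·I_D.
Substituting gives 0.0656·I_D² − 2.47·I_D + 8.18 = 0, with roots I_D = 3.68 or 33.9 mA.
The root I_D = 33.9 mA gives V_GS = -4.04 V ≤ V_t, so take I_D = 3.68 mA.
Then V_GS = 4.12 V and V_DS = V_DD − I_D(R_D+R_S) = 16 − 3.68×0.83 = 12.9 V.
Saturation requires V_DS ≥ V_GS − V_t = 2.02 V; 12.9 ≥ 2.02 ✓.

I_D ≈ 3.7 mA, V_DS ≈ 13 V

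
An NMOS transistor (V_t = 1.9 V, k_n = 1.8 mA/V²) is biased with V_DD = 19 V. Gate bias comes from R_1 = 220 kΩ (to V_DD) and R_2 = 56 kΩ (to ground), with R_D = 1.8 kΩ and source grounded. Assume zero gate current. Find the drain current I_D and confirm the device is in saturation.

V_G = V_DD·R_2/(R_1+R_2) = 19×56/276 = 3.86 V. With the source grounded, V_GS = V_G = 3.86 V.
Assume saturation: I_D = (k_n/2)(V_GS − V_t)² = (1.8/2)×(3.86 − 1.9)² = 0.9×1.96² = 3.44 mA.
V_DS = V_DD − I_D·R_D = 19 − 3.44×1.8 = 12.8 V.
Saturation requires V_DS ≥ V_GS − V_t = 1.96 V; 12.8 ≥ 1.96 ✓.

I_D ≈ 3.4 mA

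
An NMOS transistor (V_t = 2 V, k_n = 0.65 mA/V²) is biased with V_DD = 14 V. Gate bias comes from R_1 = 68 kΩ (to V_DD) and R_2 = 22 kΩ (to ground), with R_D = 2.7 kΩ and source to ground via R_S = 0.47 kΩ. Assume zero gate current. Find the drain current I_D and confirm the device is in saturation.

V_G = V_DD·R_2/(R_1+R_2) = 14×22/90 = 3.42 V.
Assume saturation: I_D = (k_n/2)(V_GS − V_t)² with V_GS = V_G − I_D·R_S = 3.42 − 0.47·I_D.
Substituting gives 0.0718·I_D² − 1.43·I_D + 0.657 = 0, with roots I_D = 0.469 or 19.5 mA.
The root I_D = 19.5 mA gives V_GS = -5.75 V ≤ V_t, so take I_D = 0.469 mA.
Then V_GS = 3.2 V and V_DS = V_DD − I_D(R_D+R_S) = 14 − 0.469×3.17 = 12.5 V.
Saturation requires V_DS ≥ V_GS − V_t = 1.2 V; 12.5 ≥ 1.2 ✓.

I_D ≈ 0.47 mA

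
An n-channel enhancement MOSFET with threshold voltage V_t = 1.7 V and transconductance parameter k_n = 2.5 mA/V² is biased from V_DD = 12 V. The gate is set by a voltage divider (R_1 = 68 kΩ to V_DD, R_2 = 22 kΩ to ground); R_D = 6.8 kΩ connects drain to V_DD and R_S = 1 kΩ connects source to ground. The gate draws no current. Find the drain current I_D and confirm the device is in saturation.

I_D ≈ 0.56 mA

V_G = V_DD·R_2/(R_1+R_2) = 12×22/90 = 2.93 V.
Assume saturation: I_D = (k_n/2)(V_GS − V_t)² with V_GS = V_G − I_D·R_S = 2.93 − 1·I_D.
Substituting gives 1.25·I_D² − 4.08·I_D + 1.9 = 0, with roots I_D = 0.563 or 2.7 mA.
The root I_D = 2.7 mA gives V_GS = 0.229 V ≤ V_t, so take I_D = 0.563 mA.
Then V_GS = 2.37 V and V_DS = V_DD − I_D(R_D+R_S) = 12 − 0.563×7.8 = 7.61 V.
Saturation requires V_DS ≥ V_GS − V_t = 0.671 V; 7.61 ≥ 0.671 ✓.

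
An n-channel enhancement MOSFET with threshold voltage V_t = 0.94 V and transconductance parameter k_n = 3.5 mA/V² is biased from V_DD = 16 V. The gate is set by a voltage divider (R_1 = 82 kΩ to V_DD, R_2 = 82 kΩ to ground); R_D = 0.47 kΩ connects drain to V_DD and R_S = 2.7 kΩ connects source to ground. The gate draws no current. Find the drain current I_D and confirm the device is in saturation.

I_D ≈ 2.2 mA

V_G = V_DD·R_2/(R_1+R_2) = 16×82/164 = 8 V.
Assume saturation: I_D = (k_n/2)(V_GS − V_t)² with V_GS = V_G − I_D·R_S = 8 − 2.7·I_D.
Substituting gives 12.8·I_D² − 67.7·I_D + 87.2 = 0, with roots I_D = 2.2 or 3.11 mA.
The root I_D = 3.11 mA gives V_GS = -0.393 V ≤ V_t, so take I_D = 2.2 mA.
Then V_GS = 2.06 V and V_DS = V_DD − I_D(R_D+R_S) = 16 − 2.2×3.17 = 9.03 V.
Saturation requires V_DS ≥ V_GS − V_t = 1.12 V; 9.03 ≥ 1.12 ✓.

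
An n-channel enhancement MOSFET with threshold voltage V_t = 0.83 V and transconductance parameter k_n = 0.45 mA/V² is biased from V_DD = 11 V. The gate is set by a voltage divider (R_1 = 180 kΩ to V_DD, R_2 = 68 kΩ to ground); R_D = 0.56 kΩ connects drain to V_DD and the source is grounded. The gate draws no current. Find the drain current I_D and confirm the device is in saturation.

I_D ≈ 1.1 mA

V_G = V_DD·R_2/(R_1+R_2) = 11×68/248 = 3.02 V. With the source grounded, V_GS = V_G = 3.02 V.
Assume saturation: I_D = (k_n/2)(V_GS − V_t)² = (0.45/2)×(3.02 − 0.83)² = 0.225×2.19² = 1.08 mA.
V_DS = V_DD − I_D·R_D = 11 − 1.08×0.56 = 10.4 V.
Saturation requires V_DS ≥ V_GS − V_t = 2.19 V; 10.4 ≥ 2.19 ✓.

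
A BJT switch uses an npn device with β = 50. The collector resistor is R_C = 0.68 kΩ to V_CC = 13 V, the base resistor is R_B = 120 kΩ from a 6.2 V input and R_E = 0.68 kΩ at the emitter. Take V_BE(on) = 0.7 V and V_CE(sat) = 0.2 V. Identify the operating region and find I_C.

active; I_C ≈ 1.8 mA

Assume active. Base-emitter loop: I_B = (V_BB − V_BE)/(R_B + (β+1)R_E) = (6.2 − 0.7)/(120 + 51×0.68) = 0.0356 mA.
I_C = β·I_B = 50×0.0356 = 1.78 mA.
V_CE = V_CC − I_C·R_C − I_E·R_E = 13 − 1.78×0.68 − 1.81×0.68 = 10.6 V > V_CE(sat), so the active-region assumption holds.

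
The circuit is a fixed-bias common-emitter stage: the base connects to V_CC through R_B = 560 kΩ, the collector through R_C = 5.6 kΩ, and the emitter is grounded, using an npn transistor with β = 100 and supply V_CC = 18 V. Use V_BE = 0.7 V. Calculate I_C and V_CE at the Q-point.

I_C ≈ 3.1 mA, V_CE ≈ 0.7 V

Base loop: V_CC = I_B·R_B + V_BE, so I_B = (18 − 0.7)/560 kΩ = 0.0309 mA.
In the active region I_C = β·I_B = 100 × 0.0309 = 3.09 mA.
Collector loop: V_CE = V_CC − I_C·R_C = 18 − 3.09×5.6 = 0.7 V.
Since V_CE = 0.7 V > V_CE(sat) ≈ 0.2 V, the transistor is in the active region as assumed.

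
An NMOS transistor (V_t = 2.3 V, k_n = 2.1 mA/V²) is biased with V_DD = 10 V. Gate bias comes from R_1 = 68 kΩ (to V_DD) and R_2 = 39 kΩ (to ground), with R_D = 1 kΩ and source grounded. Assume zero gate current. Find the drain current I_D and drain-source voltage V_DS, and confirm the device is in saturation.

I_D ≈ 1.9 mA, V_DS ≈ 8.1 V

V_G = V_DD·R_2/(R_1+R_2) = 10×39/107 = 3.64 V. With the source grounded, V_GS = V_G = 3.64 V.
Assume saturation: I_D = (k_n/2)(V_GS − V_t)² = (2.1/2)×(3.64 − 2.3)² = 1.05×1.34² = 1.9 mA.
V_DS = V_DD − I_D·R_D = 10 − 1.9×1 = 8.1 V.
Saturation requires V_DS ≥ V_GS − V_t = 1.34 V; 8.1 ≥ 1.34 ✓.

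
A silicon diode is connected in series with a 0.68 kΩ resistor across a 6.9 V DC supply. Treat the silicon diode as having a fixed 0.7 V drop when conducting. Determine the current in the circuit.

KVL around the loop: 6.9 = V_D + I·R = 0.7 + I × 0.68 kΩ.
So I = (6.9 − 0.7) / 0.68 kΩ = 6.2 / 0.68 = 9.12 mA.

I ≈ 9.1 mA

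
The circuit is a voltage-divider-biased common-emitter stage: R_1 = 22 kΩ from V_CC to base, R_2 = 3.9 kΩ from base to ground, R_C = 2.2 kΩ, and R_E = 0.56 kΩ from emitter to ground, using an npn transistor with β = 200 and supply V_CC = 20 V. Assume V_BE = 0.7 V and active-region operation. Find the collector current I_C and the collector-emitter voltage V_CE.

Thevenize the base divider: V_Th = V_CC·R_2/(R_1+R_2) = 20×3.9/25.9 = 3.01 V, R_Th = R_1‖R_2 = 3.31 kΩ.
Base-emitter loop: V_Th = I_B·R_Th + V_BE + (β+1)I_B·R_E, so I_B = (3.01 − 0.7) / (3.31 + 201×0.56) = 0.0199 mA.
I_C = β·I_B = 200×0.0199 = 3.99 mA, and I_E = (β+1)I_B = 4.01 mA.
V_CE = V_CC − I_C·R_C − I_E·R_E = 20 − 3.99×2.2 − 4.01×0.56 = 8.98 V.
V_CE = 8.98 V > 0.2 V confirms active-region operation.

I_C ≈ 4 mA, V_CE ≈ 9 V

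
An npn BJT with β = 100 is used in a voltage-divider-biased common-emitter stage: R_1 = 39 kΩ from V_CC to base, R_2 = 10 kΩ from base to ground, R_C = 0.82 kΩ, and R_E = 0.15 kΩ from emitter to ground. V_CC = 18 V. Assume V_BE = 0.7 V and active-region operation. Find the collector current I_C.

I_C ≈ 13 mA

Thevenize the base divider: V_Th = V_CC·R_2/(R_1+R_2) = 18×10/49 = 3.67 V, R_Th = R_1‖R_2 = 7.96 kΩ.
Base-emitter loop: V_Th = I_B·R_Th + V_BE + (β+1)I_B·R_E, so I_B = (3.67 − 0.7) / (7.96 + 101×0.15) = 0.129 mA.
I_C = β·I_B = 100×0.129 = 12.9 mA, and I_E = (β+1)I_B = 13 mA.
V_CE = V_CC − I_C·R_C − I_E·R_E = 18 − 12.9×0.82 − 13×0.15 = 5.5 V.
V_CE = 5.5 V > 0.2 V confirms active-region operation.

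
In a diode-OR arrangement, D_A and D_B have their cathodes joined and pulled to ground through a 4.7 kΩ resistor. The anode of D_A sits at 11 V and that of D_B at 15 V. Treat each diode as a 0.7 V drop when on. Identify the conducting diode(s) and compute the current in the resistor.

Assume both conduct. Then node N would need to be at both 11−0.7 = 10.3 V and 15−0.7 = 14.3 V, which is impossible.
Assume only D_B conducts: V_N = 15 − 0.7 = 14.3 V, so I_R = 14.3/4.7 = 3.04 mA.
Check D_A: its anode-to-cathode voltage is 11 − 14.3 = -3.3 V < 0.7 V, so it is off. The assumption is consistent.

Only D_B conducts; I_R ≈ 3 mA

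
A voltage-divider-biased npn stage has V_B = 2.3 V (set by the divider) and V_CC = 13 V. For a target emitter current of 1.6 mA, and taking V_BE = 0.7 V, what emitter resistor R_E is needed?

R_E ≈ 1 kΩ

V_E = V_B − V_BE = 2.3 − 0.7 = 1.6 V.
R_E = V_E / I_E = 1.6 / 1.6 = 1 kΩ.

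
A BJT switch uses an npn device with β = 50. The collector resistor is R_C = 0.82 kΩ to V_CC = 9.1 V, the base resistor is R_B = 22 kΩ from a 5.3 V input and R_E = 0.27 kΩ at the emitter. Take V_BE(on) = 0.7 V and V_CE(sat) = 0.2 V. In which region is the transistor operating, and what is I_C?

Assume active. Base-emitter loop: I_B = (V_BB − V_BE)/(R_B + (β+1)R_E) = (5.3 − 0.7)/(22 + 51×0.27) = 0.129 mA.
I_C = β·I_B = 50×0.129 = 6.43 mA.
V_CE = V_CC − I_C·R_C − I_E·R_E = 9.1 − 6.43×0.82 − 6.56×0.27 = 2.06 V > V_CE(sat), so the active-region assumption holds.

active; I_C ≈ 6.4 mA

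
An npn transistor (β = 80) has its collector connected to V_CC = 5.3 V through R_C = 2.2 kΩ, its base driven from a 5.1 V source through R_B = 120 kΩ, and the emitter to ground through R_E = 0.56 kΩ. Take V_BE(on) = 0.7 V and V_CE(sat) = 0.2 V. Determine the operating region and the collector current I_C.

Assume active: I_B = (5.1 − 0.7)/(120 + 81×0.56) = 0.0266 mA, I_C = β·I_B = 2.13 mA.
Then V_CE = 5.3 − 2.13×2.2 − 2.16×0.56 = -0.59 V < 0.2 V — the active assumption fails.
Re-solve with V_CE = 0.2 V. KCL at the emitter: V_E/R_E = (V_BB−0.7−V_E)/R_B + (V_CC−0.2−V_E)/R_C, giving V_E = 1.05 V.
I_C = (V_CC − 0.2 − V_E)/R_C = (5.1 − 1.05)/2.2 = 1.84 mA.
Check: I_B = (4.4 − 1.05)/120 = 0.0279 mA, and β·I_B = 2.24 mA > I_C, confirming saturation.

saturation; I_C ≈ 1.8 mA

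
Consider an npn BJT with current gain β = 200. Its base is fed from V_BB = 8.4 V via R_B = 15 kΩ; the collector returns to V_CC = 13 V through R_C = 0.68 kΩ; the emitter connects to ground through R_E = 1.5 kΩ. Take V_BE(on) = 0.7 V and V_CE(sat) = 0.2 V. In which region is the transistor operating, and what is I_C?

active; I_C ≈ 4.9 mA

Assume active. Base-emitter loop: I_B = (V_BB − V_BE)/(R_B + (β+1)R_E) = (8.4 − 0.7)/(15 + 201×1.5) = 0.0243 mA.
I_C = β·I_B = 200×0.0243 = 4.87 mA.
V_CE = V_CC − I_C·R_C − I_E·R_E = 13 − 4.87×0.68 − 4.89×1.5 = 2.36 V > V_CE(sat), so the active-region assumption holds.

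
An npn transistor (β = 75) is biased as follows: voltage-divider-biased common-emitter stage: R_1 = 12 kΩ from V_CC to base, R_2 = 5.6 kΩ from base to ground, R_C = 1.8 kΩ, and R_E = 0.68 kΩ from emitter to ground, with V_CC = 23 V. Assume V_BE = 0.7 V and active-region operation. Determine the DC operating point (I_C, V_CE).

I_C ≈ 8.9 mA, V_CE ≈ 0.74 V

Thevenize the base divider: V_Th = V_CC·R_2/(R_1+R_2) = 23×5.6/17.6 = 7.32 V, R_Th = R_1‖R_2 = 3.82 kΩ.
Base-emitter loop: V_Th = I_B·R_Th + V_BE + (β+1)I_B·R_E, so I_B = (7.32 − 0.7) / (3.82 + 76×0.68) = 0.119 mA.
I_C = β·I_B = 75×0.119 = 8.94 mA, and I_E = (β+1)I_B = 9.06 mA.
V_CE = V_CC − I_C·R_C − I_E·R_E = 23 − 8.94×1.8 − 9.06×0.68 = 0.738 V.
V_CE = 0.738 V > 0.2 V confirms active-region operation.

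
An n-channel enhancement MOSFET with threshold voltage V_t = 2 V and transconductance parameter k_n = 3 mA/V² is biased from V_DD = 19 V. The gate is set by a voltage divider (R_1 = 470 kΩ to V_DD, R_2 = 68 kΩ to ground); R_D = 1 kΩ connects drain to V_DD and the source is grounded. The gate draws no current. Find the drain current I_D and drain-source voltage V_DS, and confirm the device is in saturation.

V_G = V_DD·R_2/(R_1+R_2) = 19×68/538 = 2.4 V. With the source grounded, V_GS = V_G = 2.4 V.
Assume saturation: I_D = (k_n/2)(V_GS − V_t)² = (3/2)×(2.4 − 2)² = 1.5×0.401² = 0.242 mA.
V_DS = V_DD − I_D·R_D = 19 − 0.242×1 = 18.8 V.
Saturation requires V_DS ≥ V_GS − V_t = 0.401 V; 18.8 ≥ 0.401 ✓.

I_D ≈ 0.24 mA, V_DS ≈ 19 V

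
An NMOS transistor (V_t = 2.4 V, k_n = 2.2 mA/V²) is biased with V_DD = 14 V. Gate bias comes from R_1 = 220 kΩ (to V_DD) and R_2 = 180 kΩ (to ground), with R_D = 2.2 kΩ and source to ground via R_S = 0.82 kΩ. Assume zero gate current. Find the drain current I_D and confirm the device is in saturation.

I_D ≈ 2.8 mA

V_G = V_DD·R_2/(R_1+R_2) = 14×180/400 = 6.3 V.
Assume saturation: I_D = (k_n/2)(V_GS − V_t)² with V_GS = V_G − I_D·R_S = 6.3 − 0.82·I_D.
Substituting gives 0.74·I_D² − 8.04·I_D + 16.7 = 0, with roots I_D = 2.81 or 8.06 mA.
The root I_D = 8.06 mA gives V_GS = -0.306 V ≤ V_t, so take I_D = 2.81 mA.
Then V_GS = 4 V and V_DS = V_DD − I_D(R_D+R_S) = 14 − 2.81×3.02 = 5.52 V.
Saturation requires V_DS ≥ V_GS − V_t = 1.6 V; 5.52 ≥ 1.6 ✓.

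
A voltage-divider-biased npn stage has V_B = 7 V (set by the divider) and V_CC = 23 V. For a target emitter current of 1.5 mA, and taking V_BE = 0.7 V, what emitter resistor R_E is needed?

R_E ≈ 4.2 kΩ

V_E = V_B − V_BE = 7 − 0.7 = 6.3 V.
R_E = V_E / I_E = 6.3 / 1.5 = 4.2 kΩ.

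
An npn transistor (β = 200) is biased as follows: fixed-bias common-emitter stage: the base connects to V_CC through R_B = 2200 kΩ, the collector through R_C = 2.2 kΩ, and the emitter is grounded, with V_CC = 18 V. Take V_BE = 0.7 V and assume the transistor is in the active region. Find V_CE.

Base loop: V_CC = I_B·R_B + V_BE, so I_B = (18 − 0.7)/2200 kΩ = 0.00786 mA.
In the active region I_C = β·I_B = 200 × 0.00786 = 1.57 mA.
Collector loop: V_CE = V_CC − I_C·R_C = 18 − 1.57×2.2 = 14.5 V.
Since V_CE = 14.5 V > V_CE(sat) ≈ 0.2 V, the transistor is in the active region as assumed.

V_CE ≈ 15 V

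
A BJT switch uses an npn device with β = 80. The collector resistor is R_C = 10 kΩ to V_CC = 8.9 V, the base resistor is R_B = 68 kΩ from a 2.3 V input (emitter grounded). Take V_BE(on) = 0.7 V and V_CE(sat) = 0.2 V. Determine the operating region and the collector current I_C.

Assume active: I_B = (2.3 − 0.7)/68 = 0.0235 mA, giving I_C = β·I_B = 1.88 mA.
But then V_CE = 8.9 − 1.88×10 = -9.92 V < V_CE(sat) = 0.2 V — impossible in the active region.
So the transistor is saturated. With V_CE = 0.2 V, I_C = (V_CC − 0.2)/R_C = 8.7/10 = 0.87 mA.
Check: β·I_B = 1.88 mA > I_C = 0.87 mA, confirming saturation.

saturation; I_C ≈ 0.87 mA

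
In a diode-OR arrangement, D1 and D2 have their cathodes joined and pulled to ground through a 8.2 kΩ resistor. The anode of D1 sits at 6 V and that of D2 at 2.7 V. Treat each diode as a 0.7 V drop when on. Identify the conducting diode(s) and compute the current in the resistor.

Assume both conduct. Then node N would need to be at both 6−0.7 = 5.3 V and 2.7−0.7 = 2 V, which is impossible.
Assume only D1 conducts: V_N = 6 − 0.7 = 5.3 V, so I_R = 5.3/8.2 = 0.646 mA.
Check D2: its anode-to-cathode voltage is 2.7 − 5.3 = -2.6 V < 0.7 V, so it is off. The assumption is consistent.

Only D1 conducts; I_R ≈ 0.65 mA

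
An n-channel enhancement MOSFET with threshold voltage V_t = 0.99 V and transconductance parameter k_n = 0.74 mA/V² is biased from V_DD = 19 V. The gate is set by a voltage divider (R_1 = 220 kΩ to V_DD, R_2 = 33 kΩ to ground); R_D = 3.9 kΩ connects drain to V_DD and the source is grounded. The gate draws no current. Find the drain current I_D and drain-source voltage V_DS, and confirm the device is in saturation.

I_D ≈ 0.82 mA, V_DS ≈ 16 V

V_G = V_DD·R_2/(R_1+R_2) = 19×33/253 = 2.48 V. With the source grounded, V_GS = V_G = 2.48 V.
Assume saturation: I_D = (k_n/2)(V_GS − V_t)² = (0.74/2)×(2.48 − 0.99)² = 0.37×1.49² = 0.82 mA.
V_DS = V_DD − I_D·R_D = 19 − 0.82×3.9 = 15.8 V.
Saturation requires V_DS ≥ V_GS − V_t = 1.49 V; 15.8 ≥ 1.49 ✓.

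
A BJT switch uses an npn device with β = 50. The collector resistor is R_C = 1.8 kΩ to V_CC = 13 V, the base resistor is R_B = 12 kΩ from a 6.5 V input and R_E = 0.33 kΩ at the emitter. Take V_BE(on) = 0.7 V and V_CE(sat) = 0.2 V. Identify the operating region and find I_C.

Assume active: I_B = (6.5 − 0.7)/(12 + 51×0.33) = 0.201 mA, I_C = β·I_B = 10.1 mA.
Then V_CE = 13 − 10.1×1.8 − 10.3×0.33 = -8.49 V < 0.2 V — the active assumption fails.
Re-solve with V_CE = 0.2 V. KCL at the emitter: V_E/R_E = (V_BB−0.7−V_E)/R_B + (V_CC−0.2−V_E)/R_C, giving V_E = 2.07 V.
I_C = (V_CC − 0.2 − V_E)/R_C = (12.8 − 2.07)/1.8 = 5.96 mA.
Check: I_B = (5.8 − 2.07)/12 = 0.311 mA, and β·I_B = 15.5 mA > I_C, confirming saturation.

saturation; I_C ≈ 6 mA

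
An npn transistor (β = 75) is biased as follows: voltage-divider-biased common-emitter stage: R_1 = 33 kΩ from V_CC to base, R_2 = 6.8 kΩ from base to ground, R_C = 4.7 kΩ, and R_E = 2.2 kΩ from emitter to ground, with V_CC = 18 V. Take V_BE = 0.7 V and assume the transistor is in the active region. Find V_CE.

Thevenize the base divider: V_Th = V_CC·R_2/(R_1+R_2) = 18×6.8/39.8 = 3.08 V, R_Th = R_1‖R_2 = 5.64 kΩ.
Base-emitter loop: V_Th = I_B·R_Th + V_BE + (β+1)I_B·R_E, so I_B = (3.08 − 0.7) / (5.64 + 76×2.2) = 0.0137 mA.
I_C = β·I_B = 75×0.0137 = 1.03 mA, and I_E = (β+1)I_B = 1.04 mA.
V_CE = V_CC − I_C·R_C − I_E·R_E = 18 − 1.03×4.7 − 1.04×2.2 = 10.9 V.
V_CE = 10.9 V > 0.2 V confirms active-region operation.

V_CE ≈ 11 V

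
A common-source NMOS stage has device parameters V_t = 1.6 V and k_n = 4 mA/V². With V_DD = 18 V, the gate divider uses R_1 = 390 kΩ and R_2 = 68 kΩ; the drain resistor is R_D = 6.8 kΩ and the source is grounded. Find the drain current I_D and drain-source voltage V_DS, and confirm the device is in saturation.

V_G = V_DD·R_2/(R_1+R_2) = 18×68/458 = 2.67 V. With the source grounded, V_GS = V_G = 2.67 V.
Assume saturation: I_D = (k_n/2)(V_GS − V_t)² = (4/2)×(2.67 − 1.6)² = 2×1.07² = 2.3 mA.
V_DS = V_DD − I_D·R_D = 18 − 2.3×6.8 = 2.36 V.
Saturation requires V_DS ≥ V_GS − V_t = 1.07 V; 2.36 ≥ 1.07 ✓.

I_D ≈ 2.3 mA, V_DS ≈ 2.4 V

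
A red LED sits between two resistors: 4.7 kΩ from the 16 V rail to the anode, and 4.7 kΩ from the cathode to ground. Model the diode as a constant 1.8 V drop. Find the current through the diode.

The two resistors are in series with the diode, so KVL gives 16 = I·4.7 + 1.8 + I·4.7.
I = (16 − 1.8) / (4.7 + 4.7) kΩ = 14.2 / 9.4 = 1.51 mA.

I ≈ 1.5 mA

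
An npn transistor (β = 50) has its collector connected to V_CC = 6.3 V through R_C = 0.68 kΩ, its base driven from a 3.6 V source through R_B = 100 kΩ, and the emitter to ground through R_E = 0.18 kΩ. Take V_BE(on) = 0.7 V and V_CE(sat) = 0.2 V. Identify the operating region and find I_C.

Assume active. Base-emitter loop: I_B = (V_BB − V_BE)/(R_B + (β+1)R_E) = (3.6 − 0.7)/(100 + 51×0.18) = 0.0266 mA.
I_C = β·I_B = 50×0.0266 = 1.33 mA.
V_CE = V_CC − I_C·R_C − I_E·R_E = 6.3 − 1.33×0.68 − 1.35×0.18 = 5.15 V > V_CE(sat), so the active-region assumption holds.

active; I_C ≈ 1.3 mA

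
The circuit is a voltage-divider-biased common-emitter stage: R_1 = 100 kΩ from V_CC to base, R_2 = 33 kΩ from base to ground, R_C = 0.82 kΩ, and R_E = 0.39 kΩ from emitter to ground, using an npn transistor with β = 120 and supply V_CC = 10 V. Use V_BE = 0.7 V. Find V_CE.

V_CE ≈ 6.4 V

Thevenize the base divider: V_Th = V_CC·R_2/(R_1+R_2) = 10×33/133 = 2.48 V, R_Th = R_1‖R_2 = 24.8 kΩ.
Base-emitter loop: V_Th = I_B·R_Th + V_BE + (β+1)I_B·R_E, so I_B = (2.48 − 0.7) / (24.8 + 121×0.39) = 0.0247 mA.
I_C = β·I_B = 120×0.0247 = 2.97 mA, and I_E = (β+1)I_B = 2.99 mA.
V_CE = V_CC − I_C·R_C − I_E·R_E = 10 − 2.97×0.82 − 2.99×0.39 = 6.4 V.
V_CE = 6.4 V > 0.2 V confirms active-region operation.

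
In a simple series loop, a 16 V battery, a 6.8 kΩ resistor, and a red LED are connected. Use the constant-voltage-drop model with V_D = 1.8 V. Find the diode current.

KVL around the loop: 16 = V_D + I·R = 1.8 + I × 6.8 kΩ.
So I = (16 − 1.8) / 6.8 kΩ = 14.2 / 6.8 = 2.09 mA.

I ≈ 2.1 mA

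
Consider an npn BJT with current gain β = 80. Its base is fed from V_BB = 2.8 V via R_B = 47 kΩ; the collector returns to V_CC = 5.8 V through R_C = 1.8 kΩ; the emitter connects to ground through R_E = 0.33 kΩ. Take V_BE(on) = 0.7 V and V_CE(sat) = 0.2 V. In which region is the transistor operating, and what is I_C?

Assume active. Base-emitter loop: I_B = (V_BB − V_BE)/(R_B + (β+1)R_E) = (2.8 − 0.7)/(47 + 81×0.33) = 0.0285 mA.
I_C = β·I_B = 80×0.0285 = 2.28 mA.
V_CE = V_CC − I_C·R_C − I_E·R_E = 5.8 − 2.28×1.8 − 2.31×0.33 = 0.937 V > V_CE(sat), so the active-region assumption holds.

active; I_C ≈ 2.3 mA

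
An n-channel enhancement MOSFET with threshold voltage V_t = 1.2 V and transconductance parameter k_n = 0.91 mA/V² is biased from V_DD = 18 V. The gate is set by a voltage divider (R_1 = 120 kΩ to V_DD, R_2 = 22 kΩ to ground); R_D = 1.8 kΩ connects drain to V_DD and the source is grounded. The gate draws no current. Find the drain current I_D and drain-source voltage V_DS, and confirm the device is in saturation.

V_G = V_DD·R_2/(R_1+R_2) = 18×22/142 = 2.79 V. With the source grounded, V_GS = V_G = 2.79 V.
Assume saturation: I_D = (k_n/2)(V_GS − V_t)² = (0.91/2)×(2.79 − 1.2)² = 0.455×1.59² = 1.15 mA.
V_DS = V_DD − I_D·R_D = 18 − 1.15×1.8 = 15.9 V.
Saturation requires V_DS ≥ V_GS − V_t = 1.59 V; 15.9 ≥ 1.59 ✓.

I_D ≈ 1.1 mA, V_DS ≈ 16 V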